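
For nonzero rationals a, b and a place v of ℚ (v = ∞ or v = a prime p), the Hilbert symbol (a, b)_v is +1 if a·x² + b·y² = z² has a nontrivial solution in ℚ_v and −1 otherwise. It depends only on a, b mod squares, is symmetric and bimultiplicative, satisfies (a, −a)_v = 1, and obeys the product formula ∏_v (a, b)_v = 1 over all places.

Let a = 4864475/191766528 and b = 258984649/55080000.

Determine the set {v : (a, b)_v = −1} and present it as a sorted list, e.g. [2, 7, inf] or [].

Mod squares: a ≡ 22, b ≡ 17. Check v ∈ {∞, 2, 3, 5, 7, 11, 17, 19}.
v=2: v_2(a)=-13, v_2(b)=-6; units ≡ 3, 1 (mod 8); ε·ε+αω+βω = 1·0+-13·0+-6·1 ≡ 0  ⇒  (a,b)_2 = +1.
v=7: a=7^2·(≡4), b=7^2·(≡3) mod 7; (4|7)=+1, (3|7)=-1; (−1)^{2·2·3}·(+1)^2·(-1)^2 = +1.
v=11: a=11^1·(≡10), b=11^4·(≡7) mod 11; (10|11)=-1, (7|11)=-1; (−1)^{1·4·5}·(-1)^4·(-1)^1 = -1.
v=19: a=19^2·(≡14), b=19^2·(≡1) mod 19; (14|19)=-1, (1|19)=+1; (−1)^{2·2·9}·(-1)^2·(+1)^2 = +1.
v=∞: 22 > 0 and 17 > 0  ⇒  (a,b)_∞ = +1.
v=5: a=5^2·(≡3), b=5^-4·(≡3) mod 5; (3|5)=-1, (3|5)=-1; (−1)^{2·-4·2}·(-1)^-4·(-1)^2 = +1.
v=3: a=3^-4·(≡1), b=3^-4·(≡2) mod 3; (1|3)=+1, (2|3)=-1; (−1)^{-4·-4·1}·(+1)^-4·(-1)^-4 = +1.
v=17: a=17^-2·(≡14), b=17^-1·(≡9) mod 17; (14|17)=-1, (9|17)=+1; (−1)^{-2·-1·8}·(-1)^-1·(+1)^-2 = -1.
Ram(22, 17) = {11, 17}; no ℚ_11-point on the conic.

[11, 17]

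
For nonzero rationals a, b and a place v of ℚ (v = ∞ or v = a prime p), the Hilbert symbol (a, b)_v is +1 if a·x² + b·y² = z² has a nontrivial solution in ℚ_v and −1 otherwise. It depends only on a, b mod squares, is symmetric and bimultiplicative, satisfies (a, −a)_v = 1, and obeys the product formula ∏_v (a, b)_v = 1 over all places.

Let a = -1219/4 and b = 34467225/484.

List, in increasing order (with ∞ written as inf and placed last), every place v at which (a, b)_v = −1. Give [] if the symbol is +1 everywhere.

(a, b) ≡ (-1219, 1378689) mod (ℚ^×)²; places V = {2, 3, 5, 11, 13, 23, 29, 53, ∞}.
(a,b)_5: α=0, u≡4; β=2, v≡1 (mod 5); (4|5)=+1, (1|5)=+1; sign (−1)^0·+1^2·+1^0 = +1.
(a,b)_3: α=0, u≡2; β=1, v≡2 (mod 3); (2|3)=-1, (2|3)=-1; sign (−1)^0·-1^1·-1^0 = -1.
(a,b)_11: α=0, u≡6; β=-2, v≡3 (mod 11); (6|11)=-1, (3|11)=+1; sign (−1)^0·-1^-2·+1^0 = +1.
(a,b)_13: α=0, u≡4; β=1, v≡9 (mod 13); (4|13)=+1, (9|13)=+1; sign (−1)^0·+1^1·+1^0 = +1.
(a,b)_53: α=1, u≡34; β=1, v≡40 (mod 53); (34|53)=-1, (40|53)=+1; sign (−1)^0·-1^1·+1^1 = -1.
(a,b)_23: α=1, u≡4; β=1, v≡10 (mod 23); (4|23)=+1, (10|23)=-1; sign (−1)^1·+1^1·-1^1 = +1.
(a,b)_29: α=0, u≡7; β=1, v≡27 (mod 29); (7|29)=+1, (27|29)=-1; sign (−1)^0·+1^1·-1^0 = +1.
(a,b)_∞: sgn(-1219)=−, sgn(1378689)=+, so +1.
(a,b)_2: α=-2, β=-2; u≡5, v≡1 (mod 8); ε(u)ε(v)=0·0, αω(v)=-2·0, βω(u)=-2·1; sum ≡ 0  ⇒  +1.
(-1219, 1378689 / ℚ) ramifies at {3, 53}: a division algebra.

[3, 53]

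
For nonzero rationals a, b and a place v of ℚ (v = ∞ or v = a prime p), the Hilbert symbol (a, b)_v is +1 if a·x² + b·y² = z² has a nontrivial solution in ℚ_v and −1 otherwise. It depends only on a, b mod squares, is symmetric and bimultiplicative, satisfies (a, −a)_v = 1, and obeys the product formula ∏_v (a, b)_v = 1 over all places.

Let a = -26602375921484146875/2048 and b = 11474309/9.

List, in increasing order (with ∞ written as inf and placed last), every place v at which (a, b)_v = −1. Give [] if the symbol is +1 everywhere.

(a, b) ≡ (-116870, 94829) mod (ℚ^×)²; places V = {2, 3, 5, 7, 11, 13, 19, 23, 29, 31, ∞}.
(a,b)_11: α=0, u≡4; β=2, v≡1 (mod 11); (4|11)=+1, (1|11)=+1; sign (−1)^0·+1^2·+1^0 = +1.
(a,b)_29: α=1, u≡7; β=0, v≡22 (mod 29); (7|29)=+1, (22|29)=+1; sign (−1)^0·+1^0·+1^1 = +1.
(a,b)_23: α=2, u≡1; β=1, v≡4 (mod 23); (1|23)=+1, (4|23)=+1; sign (−1)^0·+1^1·+1^2 = +1.
(a,b)_∞: sgn(-116870)=−, sgn(94829)=+, so +1.
(a,b)_13: α=1, u≡11; β=0, v≡6 (mod 13); (11|13)=-1, (6|13)=-1; sign (−1)^0·-1^0·-1^1 = -1.
(a,b)_19: α=2, u≡12; β=1, v≡8 (mod 19); (12|19)=-1, (8|19)=-1; sign (−1)^0·-1^1·-1^2 = -1.
(a,b)_3: α=4, u≡1; β=-2, v≡2 (mod 3); (1|3)=+1, (2|3)=-1; sign (−1)^0·+1^-2·-1^4 = +1.
(a,b)_7: α=2, u≡1; β=1, v≡2 (mod 7); (1|7)=+1, (2|7)=+1; sign (−1)^0·+1^1·+1^2 = +1.
(a,b)_2: α=-11, β=0; u≡5, v≡5 (mod 8); ε(u)ε(v)=0·0, αω(v)=-11·1, βω(u)=0·1; sum ≡ 1  ⇒  -1.
(a,b)_31: α=3, u≡11; β=1, v≡24 (mod 31); (11|31)=-1, (24|31)=-1; sign (−1)^1·-1^1·-1^3 = -1.
(a,b)_5: α=5, u≡1; β=0, v≡1 (mod 5); (1|5)=+1, (1|5)=+1; sign (−1)^0·+1^0·+1^5 = +1.
|Ram(-116870, 94829)| = 4, even; anisotropic at {2, 13, 19, 31}.

[2, 13, 19, 31]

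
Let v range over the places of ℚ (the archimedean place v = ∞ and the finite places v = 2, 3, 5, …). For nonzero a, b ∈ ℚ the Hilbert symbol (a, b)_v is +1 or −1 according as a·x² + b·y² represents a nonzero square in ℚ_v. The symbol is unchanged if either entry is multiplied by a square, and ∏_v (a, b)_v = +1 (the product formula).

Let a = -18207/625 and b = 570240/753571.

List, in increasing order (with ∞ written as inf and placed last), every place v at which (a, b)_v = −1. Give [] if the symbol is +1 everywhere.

Mod squares: a ≡ -7, b ≡ 10010. Check v ∈ {∞, 2, 3, 5, 7, 11, 13, 17}.
v=3: a=3^2·(≡2), b=3^4·(≡2) mod 3; (2|3)=-1, (2|3)=-1; (−1)^{2·4·1}·(-1)^4·(-1)^2 = +1.
v=7: a=7^1·(≡5), b=7^-3·(≡1) mod 7; (5|7)=-1, (1|7)=+1; (−1)^{1·-3·3}·(-1)^-3·(+1)^1 = +1.
v=13: a=13^0·(≡6), b=13^-3·(≡12) mod 13; (6|13)=-1, (12|13)=+1; (−1)^{0·-3·6}·(-1)^-3·(+1)^0 = -1.
v=11: a=11^0·(≡1), b=11^1·(≡6) mod 11; (1|11)=+1, (6|11)=-1; (−1)^{0·1·5}·(+1)^1·(-1)^0 = +1.
v=∞: -7 < 0 and 10010 > 0  ⇒  (a,b)_∞ = +1.
v=5: a=5^-4·(≡3), b=5^1·(≡3) mod 5; (3|5)=-1, (3|5)=-1; (−1)^{-4·1·2}·(-1)^1·(-1)^-4 = -1.
v=2: v_2(a)=0, v_2(b)=7; units ≡ 1, 5 (mod 8); ε·ε+αω+βω = 0·0+0·1+7·0 ≡ 0  ⇒  (a,b)_2 = +1.
v=17: a=17^2·(≡3), b=17^0·(≡5) mod 17; (3|17)=-1, (5|17)=-1; (−1)^{2·0·8}·(-1)^0·(-1)^2 = +1.
Ram(-7, 10010) = {5, 13}; no ℚ_5-point on the conic.

[5, 13]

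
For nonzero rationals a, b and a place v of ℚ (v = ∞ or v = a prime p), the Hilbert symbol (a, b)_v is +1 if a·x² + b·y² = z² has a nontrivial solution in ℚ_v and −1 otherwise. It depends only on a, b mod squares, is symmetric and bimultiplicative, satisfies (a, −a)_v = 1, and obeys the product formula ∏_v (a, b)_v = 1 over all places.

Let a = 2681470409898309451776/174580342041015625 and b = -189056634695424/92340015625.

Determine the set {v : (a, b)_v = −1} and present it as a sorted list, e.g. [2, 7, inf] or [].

[19, 37]

(a, b) ≡ (2109, -111) mod (ℚ^×)²; places V = {2, 3, 5, 11, 13, 17, 19, 37, 53, ∞}.
(a,b)_3: α=15, u≡1; β=9, v≡2 (mod 3); (1|3)=+1, (2|3)=-1; sign (−1)^1·+1^9·-1^15 = +1.
(a,b)_∞: sgn(2109)=+, sgn(-111)=−, so +1.
(a,b)_5: α=-12, u≡1; β=-6, v≡1 (mod 5); (1|5)=+1, (1|5)=+1; sign (−1)^0·+1^-6·+1^-12 = +1.
(a,b)_19: α=3, u≡17; β=2, v≡12 (mod 19); (17|19)=+1, (12|19)=-1; sign (−1)^0·+1^2·-1^3 = -1.
(a,b)_13: α=-2, u≡9; β=-2, v≡11 (mod 13); (9|13)=+1, (11|13)=-1; sign (−1)^0·+1^-2·-1^-2 = +1.
(a,b)_37: α=1, u≡18; β=1, v≡7 (mod 37); (18|37)=-1, (7|37)=+1; sign (−1)^0·-1^1·+1^1 = -1.
(a,b)_11: α=-4, u≡8; β=-2, v≡2 (mod 11); (8|11)=-1, (2|11)=-1; sign (−1)^0·-1^-2·-1^-4 = +1.
(a,b)_17: α=-2, u≡9; β=-2, v≡15 (mod 17); (9|17)=+1, (15|17)=+1; sign (−1)^0·+1^-2·+1^-2 = +1.
(a,b)_53: α=2, u≡6; β=2, v≡31 (mod 53); (6|53)=+1, (31|53)=-1; sign (−1)^0·+1^2·-1^2 = +1.
(a,b)_2: α=18, β=8; u≡5, v≡1 (mod 8); ε(u)ε(v)=0·0, αω(v)=18·0, βω(u)=8·1; sum ≡ 0  ⇒  +1.
|Ram(2109, -111)| = 2, even; anisotropic at {19, 37}.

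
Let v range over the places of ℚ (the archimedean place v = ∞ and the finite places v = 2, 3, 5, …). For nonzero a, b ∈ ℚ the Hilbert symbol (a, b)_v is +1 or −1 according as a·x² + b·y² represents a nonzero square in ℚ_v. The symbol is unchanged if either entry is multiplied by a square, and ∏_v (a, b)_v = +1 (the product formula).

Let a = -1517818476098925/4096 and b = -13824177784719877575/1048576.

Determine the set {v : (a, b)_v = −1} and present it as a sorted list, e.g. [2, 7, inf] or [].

(a, b) ≡ (-437437, -22309287) mod (ℚ^×)²; places V = {2, 3, 5, 7, 11, 13, 17, 19, 23, ∞}.
(a,b)_5: α=2, u≡3; β=2, v≡2 (mod 5); (3|5)=-1, (2|5)=-1; sign (−1)^0·-1^2·-1^2 = +1.
(a,b)_13: α=1, u≡6; β=1, v≡6 (mod 13); (6|13)=-1, (6|13)=-1; sign (−1)^0·-1^1·-1^1 = +1.
(a,b)_∞: sgn(-437437)=−, sgn(-22309287)=−, so -1.
(a,b)_17: α=2, u≡5; β=3, v≡15 (mod 17); (5|17)=-1, (15|17)=+1; sign (−1)^0·-1^3·+1^2 = -1.
(a,b)_11: α=3, u≡9; β=1, v≡6 (mod 11); (9|11)=+1, (6|11)=-1; sign (−1)^1·+1^1·-1^3 = +1.
(a,b)_3: α=4, u≡2; β=7, v≡1 (mod 3); (2|3)=-1, (1|3)=+1; sign (−1)^0·-1^7·+1^4 = -1.
(a,b)_7: α=3, u≡5; β=7, v≡6 (mod 7); (5|7)=-1, (6|7)=-1; sign (−1)^1·-1^7·-1^3 = -1.
(a,b)_19: α=1, u≡1; β=1, v≡13 (mod 19); (1|19)=+1, (13|19)=-1; sign (−1)^1·+1^1·-1^1 = +1.
(a,b)_23: α=1, u≡4; β=1, v≡21 (mod 23); (4|23)=+1, (21|23)=-1; sign (−1)^1·+1^1·-1^1 = +1.
(a,b)_2: α=-12, β=-20; u≡3, v≡1 (mod 8); ε(u)ε(v)=1·0, αω(v)=-12·0, βω(u)=-20·1; sum ≡ 0  ⇒  +1.
(-437437, -22309287 / ℚ) ramifies at {3, 7, 17, ∞}: a division algebra.

[3, 7, 17, inf]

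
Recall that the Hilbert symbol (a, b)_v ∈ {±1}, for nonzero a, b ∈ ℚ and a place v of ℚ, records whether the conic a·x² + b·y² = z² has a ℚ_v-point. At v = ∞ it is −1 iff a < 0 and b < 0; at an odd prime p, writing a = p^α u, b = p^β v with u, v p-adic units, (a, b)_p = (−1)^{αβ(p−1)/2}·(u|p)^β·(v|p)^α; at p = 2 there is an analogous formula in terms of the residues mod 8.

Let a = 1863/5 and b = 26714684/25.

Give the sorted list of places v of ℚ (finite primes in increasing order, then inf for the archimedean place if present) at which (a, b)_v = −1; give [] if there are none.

(a, b) ≡ (115, 6678671) mod (ℚ^×)²; places V = {2, 3, 5, 17, 19, 23, 29, 31, ∞}.
(a,b)_3: α=4, u≡1; β=0, v≡2 (mod 3); (1|3)=+1, (2|3)=-1; sign (−1)^0·+1^0·-1^4 = +1.
(a,b)_5: α=-1, u≡3; β=-2, v≡4 (mod 5); (3|5)=-1, (4|5)=+1; sign (−1)^0·-1^-2·+1^-1 = +1.
(a,b)_19: α=0, u≡4; β=1, v≡6 (mod 19); (4|19)=+1, (6|19)=+1; sign (−1)^0·+1^1·+1^0 = +1.
(a,b)_∞: sgn(115)=+, sgn(6678671)=+, so +1.
(a,b)_31: α=0, u≡13; β=1, v≡6 (mod 31); (13|31)=-1, (6|31)=-1; sign (−1)^0·-1^1·-1^0 = -1.
(a,b)_2: α=0, β=2; u≡3, v≡7 (mod 8); ε(u)ε(v)=1·1, αω(v)=0·0, βω(u)=2·1; sum ≡ 1  ⇒  -1.
(a,b)_23: α=1, u≡7; β=1, v≡4 (mod 23); (7|23)=-1, (4|23)=+1; sign (−1)^1·-1^1·+1^1 = +1.
(a,b)_17: α=0, u≡2; β=1, v≡5 (mod 17); (2|17)=+1, (5|17)=-1; sign (−1)^0·+1^1·-1^0 = +1.
(a,b)_29: α=0, u≡13; β=1, v≡19 (mod 29); (13|29)=+1, (19|29)=-1; sign (−1)^0·+1^1·-1^0 = +1.
(115, 6678671 / ℚ) ramifies at {2, 31}: a division algebra.

[2, 31]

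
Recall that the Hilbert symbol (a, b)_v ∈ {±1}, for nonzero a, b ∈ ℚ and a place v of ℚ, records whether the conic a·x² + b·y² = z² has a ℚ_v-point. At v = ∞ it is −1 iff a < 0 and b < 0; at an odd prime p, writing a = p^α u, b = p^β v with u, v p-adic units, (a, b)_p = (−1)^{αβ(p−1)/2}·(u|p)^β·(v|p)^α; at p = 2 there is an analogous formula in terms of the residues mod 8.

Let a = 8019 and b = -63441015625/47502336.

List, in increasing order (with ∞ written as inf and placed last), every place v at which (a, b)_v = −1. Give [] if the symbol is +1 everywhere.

Mod squares: a ≡ 11, b ≡ -21. Check v ∈ {∞, 2, 3, 5, 7, 11, 13, 31, 47}.
v=5: a=5^0·(≡4), b=5^8·(≡1) mod 5; (4|5)=+1, (1|5)=+1; (−1)^{0·8·2}·(+1)^8·(+1)^0 = +1.
v=13: a=13^0·(≡11), b=13^2·(≡6) mod 13; (11|13)=-1, (6|13)=-1; (−1)^{0·2·6}·(-1)^2·(-1)^0 = +1.
v=47: a=47^0·(≡29), b=47^-2·(≡13) mod 47; (29|47)=-1, (13|47)=-1; (−1)^{0·-2·23}·(-1)^-2·(-1)^0 = +1.
v=7: a=7^0·(≡4), b=7^-1·(≡2) mod 7; (4|7)=+1, (2|7)=+1; (−1)^{0·-1·3}·(+1)^-1·(+1)^0 = +1.
v=31: a=31^0·(≡21), b=31^2·(≡16) mod 31; (21|31)=-1, (16|31)=+1; (−1)^{0·2·15}·(-1)^2·(+1)^0 = +1.
v=∞: 11 > 0 and -21 < 0  ⇒  (a,b)_∞ = +1.
v=2: v_2(a)=0, v_2(b)=-10; units ≡ 3, 3 (mod 8); ε·ε+αω+βω = 1·1+0·1+-10·1 ≡ 1  ⇒  (a,b)_2 = -1.
v=3: a=3^6·(≡2), b=3^-1·(≡2) mod 3; (2|3)=-1, (2|3)=-1; (−1)^{6·-1·1}·(-1)^-1·(-1)^6 = -1.
v=11: a=11^1·(≡3), b=11^0·(≡1) mod 11; (3|11)=+1, (1|11)=+1; (−1)^{1·0·5}·(+1)^0·(+1)^1 = +1.
|Ram(11, -21)| = 2, even; anisotropic at {2, 3}.

[2, 3]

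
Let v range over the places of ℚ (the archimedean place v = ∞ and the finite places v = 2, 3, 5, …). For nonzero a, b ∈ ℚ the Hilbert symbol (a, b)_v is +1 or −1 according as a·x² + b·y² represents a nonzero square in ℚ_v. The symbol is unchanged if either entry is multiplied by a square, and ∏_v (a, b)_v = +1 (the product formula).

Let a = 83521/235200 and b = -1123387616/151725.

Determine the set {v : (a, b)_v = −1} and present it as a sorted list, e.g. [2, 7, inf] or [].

(a, b) ≡ (3, -10374) mod (ℚ^×)²; places V = {2, 3, 5, 7, 13, 17, 19, 29, ∞}.
(a,b)_19: α=0, u≡3; β=1, v≡17 (mod 19); (3|19)=-1, (17|19)=+1; sign (−1)^0·-1^1·+1^0 = -1.
(a,b)_5: α=-2, u≡2; β=-2, v≡1 (mod 5); (2|5)=-1, (1|5)=+1; sign (−1)^0·-1^-2·+1^-2 = +1.
(a,b)_7: α=-2, u≡5; β=-1, v≡2 (mod 7); (5|7)=-1, (2|7)=+1; sign (−1)^0·-1^-1·+1^-2 = -1.
(a,b)_29: α=0, u≡3; β=2, v≡12 (mod 29); (3|29)=-1, (12|29)=-1; sign (−1)^0·-1^2·-1^0 = +1.
(a,b)_∞: sgn(3)=+, sgn(-10374)=−, so +1.
(a,b)_2: α=-6, β=5; u≡3, v≡5 (mod 8); ε(u)ε(v)=1·0, αω(v)=-6·1, βω(u)=5·1; sum ≡ 1  ⇒  -1.
(a,b)_13: α=0, u≡12; β=3, v≡7 (mod 13); (12|13)=+1, (7|13)=-1; sign (−1)^0·+1^3·-1^0 = +1.
(a,b)_17: α=4, u≡7; β=-2, v≡4 (mod 17); (7|17)=-1, (4|17)=+1; sign (−1)^0·-1^-2·+1^4 = +1.
(a,b)_3: α=-1, u≡1; β=-1, v≡1 (mod 3); (1|3)=+1, (1|3)=+1; sign (−1)^1·+1^-1·+1^-1 = -1.
(3, -10374 / ℚ) ramifies at {2, 3, 7, 19}: a division algebra.

[2, 3, 7, 19]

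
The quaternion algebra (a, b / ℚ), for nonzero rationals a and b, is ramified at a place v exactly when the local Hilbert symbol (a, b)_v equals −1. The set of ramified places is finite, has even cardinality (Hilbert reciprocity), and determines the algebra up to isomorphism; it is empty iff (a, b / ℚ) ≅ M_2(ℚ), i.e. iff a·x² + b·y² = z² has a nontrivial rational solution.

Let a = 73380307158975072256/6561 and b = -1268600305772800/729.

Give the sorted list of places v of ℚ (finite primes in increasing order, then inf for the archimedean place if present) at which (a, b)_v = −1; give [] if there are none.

[11, 13]

Mod squares: a ≡ 111826, b ≡ -713713. Check v ∈ {∞, 2, 3, 5, 7, 11, 13, 17, 23, 31}.
v=5: a=5^0·(≡1), b=5^2·(≡2) mod 5; (1|5)=+1, (2|5)=-1; (−1)^{0·2·2}·(+1)^2·(-1)^0 = +1.
v=∞: 111826 > 0 and -713713 < 0  ⇒  (a,b)_∞ = +1.
v=7: a=7^4·(≡1), b=7^1·(≡3) mod 7; (1|7)=+1, (3|7)=-1; (−1)^{4·1·3}·(+1)^1·(-1)^4 = +1.
v=11: a=11^1·(≡7), b=11^1·(≡7) mod 11; (7|11)=-1, (7|11)=-1; (−1)^{1·1·5}·(-1)^1·(-1)^1 = -1.
v=2: v_2(a)=11, v_2(b)=8; units ≡ 1, 7 (mod 8); ε·ε+αω+βω = 0·1+11·0+8·0 ≡ 0  ⇒  (a,b)_2 = +1.
v=23: a=23^1·(≡3), b=23^1·(≡17) mod 23; (3|23)=+1, (17|23)=-1; (−1)^{1·1·11}·(+1)^1·(-1)^1 = +1.
v=31: a=31^4·(≡1), b=31^3·(≡10) mod 31; (1|31)=+1, (10|31)=+1; (−1)^{4·3·15}·(+1)^3·(+1)^4 = +1.
v=17: a=17^3·(≡4), b=17^2·(≡4) mod 17; (4|17)=+1, (4|17)=+1; (−1)^{3·2·8}·(+1)^2·(+1)^3 = +1.
v=3: a=3^-8·(≡1), b=3^-6·(≡2) mod 3; (1|3)=+1, (2|3)=-1; (−1)^{-8·-6·1}·(+1)^-6·(-1)^-8 = +1.
v=13: a=13^1·(≡10), b=13^1·(≡11) mod 13; (10|13)=+1, (11|13)=-1; (−1)^{1·1·6}·(+1)^1·(-1)^1 = -1.
(111826, -713713 / ℚ) ramifies at {11, 13}: a division algebra.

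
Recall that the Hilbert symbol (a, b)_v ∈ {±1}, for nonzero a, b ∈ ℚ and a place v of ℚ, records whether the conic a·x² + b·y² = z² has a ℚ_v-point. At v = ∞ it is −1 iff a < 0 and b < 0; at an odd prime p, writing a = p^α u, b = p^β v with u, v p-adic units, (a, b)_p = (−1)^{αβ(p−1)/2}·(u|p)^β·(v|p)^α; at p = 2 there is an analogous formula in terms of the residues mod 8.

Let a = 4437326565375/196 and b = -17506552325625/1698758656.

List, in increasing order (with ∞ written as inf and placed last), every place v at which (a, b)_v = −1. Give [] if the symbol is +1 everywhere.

(a, b) ≡ (15, -9889) mod (ℚ^×)²; places V = {2, 3, 5, 7, 11, 17, 23, 29, 31, ∞}.
(a,b)_∞: sgn(15)=+, sgn(-9889)=−, so +1.
(a,b)_29: α=2, u≡12; β=1, v≡23 (mod 29); (12|29)=-1, (23|29)=+1; sign (−1)^0·-1^1·+1^2 = -1.
(a,b)_11: α=4, u≡1; β=3, v≡5 (mod 11); (1|11)=+1, (5|11)=+1; sign (−1)^0·+1^3·+1^4 = +1.
(a,b)_7: α=-2, u≡1; β=-2, v≡1 (mod 7); (1|7)=+1, (1|7)=+1; sign (−1)^0·+1^-2·+1^-2 = +1.
(a,b)_3: α=1, u≡2; β=4, v≡2 (mod 3); (2|3)=-1, (2|3)=-1; sign (−1)^0·-1^4·-1^1 = -1.
(a,b)_23: α=0, u≡15; β=-2, v≡16 (mod 23); (15|23)=-1, (16|23)=+1; sign (−1)^0·-1^-2·+1^0 = +1.
(a,b)_31: α=2, u≡17; β=1, v≡23 (mod 31); (17|31)=-1, (23|31)=-1; sign (−1)^0·-1^1·-1^2 = -1.
(a,b)_5: α=3, u≡3; β=4, v≡4 (mod 5); (3|5)=-1, (4|5)=+1; sign (−1)^0·-1^4·+1^3 = +1.
(a,b)_17: α=0, u≡15; β=2, v≡11 (mod 17); (15|17)=+1, (11|17)=-1; sign (−1)^0·+1^2·-1^0 = +1.
(a,b)_2: α=-2, β=-16; u≡7, v≡7 (mod 8); ε(u)ε(v)=1·1, αω(v)=-2·0, βω(u)=-16·0; sum ≡ 1  ⇒  -1.
Ram(15, -9889) = {2, 3, 29, 31}; no ℚ_2-point on the conic.

[2, 3, 29, 31]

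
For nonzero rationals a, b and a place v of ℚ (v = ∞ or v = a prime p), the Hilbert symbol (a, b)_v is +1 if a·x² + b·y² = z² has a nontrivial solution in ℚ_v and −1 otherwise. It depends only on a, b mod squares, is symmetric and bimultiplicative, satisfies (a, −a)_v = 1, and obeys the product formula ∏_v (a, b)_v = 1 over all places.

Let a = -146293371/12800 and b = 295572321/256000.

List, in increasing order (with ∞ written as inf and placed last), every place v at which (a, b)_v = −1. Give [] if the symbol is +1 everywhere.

[5, 29, 31, 41]

Mod squares: a ≡ -73718, b ≡ 4054490. Check v ∈ {∞, 2, 3, 5, 7, 11, 29, 31, 41}.
v=41: a=41^1·(≡38), b=41^1·(≡18) mod 41; (38|41)=-1, (18|41)=+1; (−1)^{1·1·20}·(-1)^1·(+1)^1 = -1.
v=5: a=5^-2·(≡2), b=5^-3·(≡2) mod 5; (2|5)=-1, (2|5)=-1; (−1)^{-2·-3·2}·(-1)^-3·(-1)^-2 = -1.
v=7: a=7^2·(≡3), b=7^0·(≡3) mod 7; (3|7)=-1, (3|7)=-1; (−1)^{2·0·3}·(-1)^0·(-1)^2 = +1.
v=29: a=29^1·(≡14), b=29^1·(≡28) mod 29; (14|29)=-1, (28|29)=+1; (−1)^{1·1·14}·(-1)^1·(+1)^1 = -1.
v=31: a=31^1·(≡14), b=31^1·(≡7) mod 31; (14|31)=+1, (7|31)=+1; (−1)^{1·1·15}·(+1)^1·(+1)^1 = -1.
v=3: a=3^4·(≡1), b=3^6·(≡2) mod 3; (1|3)=+1, (2|3)=-1; (−1)^{4·6·1}·(+1)^6·(-1)^4 = +1.
v=∞: -73718 < 0 and 4054490 > 0  ⇒  (a,b)_∞ = +1.
v=11: a=11^0·(≡1), b=11^1·(≡2) mod 11; (1|11)=+1, (2|11)=-1; (−1)^{0·1·5}·(+1)^1·(-1)^0 = +1.
v=2: v_2(a)=-9, v_2(b)=-11; units ≡ 5, 5 (mod 8); ε·ε+αω+βω = 0·0+-9·1+-11·1 ≡ 0  ⇒  (a,b)_2 = +1.
(-73718, 4054490 / ℚ) ramifies at {5, 29, 31, 41}: a division algebra.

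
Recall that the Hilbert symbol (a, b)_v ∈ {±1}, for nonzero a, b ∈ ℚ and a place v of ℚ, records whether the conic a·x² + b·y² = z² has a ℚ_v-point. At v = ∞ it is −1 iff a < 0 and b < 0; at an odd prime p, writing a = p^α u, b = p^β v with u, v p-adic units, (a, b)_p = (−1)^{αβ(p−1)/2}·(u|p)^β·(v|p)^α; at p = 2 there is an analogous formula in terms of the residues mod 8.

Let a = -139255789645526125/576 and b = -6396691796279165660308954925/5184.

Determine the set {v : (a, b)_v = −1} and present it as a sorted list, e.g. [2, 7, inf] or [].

[2, 5, 11, 13, 17, 31, 41, inf]

Mod squares: a ≡ -98605, b ≡ -237677. Check v ∈ {∞, 2, 3, 5, 7, 11, 13, 17, 31, 37, 41}.
v=13: a=13^1·(≡6), b=13^2·(≡2) mod 13; (6|13)=-1, (2|13)=-1; (−1)^{1·2·6}·(-1)^2·(-1)^1 = -1.
v=31: a=31^2·(≡17), b=31^3·(≡30) mod 31; (17|31)=-1, (30|31)=-1; (−1)^{2·3·15}·(-1)^3·(-1)^2 = -1.
v=∞: -98605 < 0 and -237677 < 0  ⇒  (a,b)_∞ = -1.
v=41: a=41^3·(≡28), b=41^5·(≡25) mod 41; (28|41)=-1, (25|41)=+1; (−1)^{3·5·20}·(-1)^5·(+1)^3 = -1.
v=2: v_2(a)=-6, v_2(b)=-6; units ≡ 3, 3 (mod 8); ε·ε+αω+βω = 1·1+-6·1+-6·1 ≡ 1  ⇒  (a,b)_2 = -1.
v=3: a=3^-2·(≡2), b=3^-4·(≡1) mod 3; (2|3)=-1, (1|3)=+1; (−1)^{-2·-4·1}·(-1)^-4·(+1)^-2 = +1.
v=5: a=5^3·(≡1), b=5^2·(≡2) mod 5; (1|5)=+1, (2|5)=-1; (−1)^{3·2·2}·(+1)^2·(-1)^3 = -1.
v=37: a=37^1·(≡11), b=37^2·(≡34) mod 37; (11|37)=+1, (34|37)=+1; (−1)^{1·2·18}·(+1)^2·(+1)^1 = +1.
v=11: a=11^2·(≡7), b=11^3·(≡10) mod 11; (7|11)=-1, (10|11)=-1; (−1)^{2·3·5}·(-1)^3·(-1)^2 = -1.
v=17: a=17^2·(≡11), b=17^3·(≡3) mod 17; (11|17)=-1, (3|17)=-1; (−1)^{2·3·8}·(-1)^3·(-1)^2 = -1.
v=7: a=7^0·(≡1), b=7^2·(≡4) mod 7; (1|7)=+1, (4|7)=+1; (−1)^{0·2·3}·(+1)^2·(+1)^0 = +1.
Ram(-98605, -237677) = {2, 5, 11, 13, 17, 31, 41, ∞}; no ℚ_2-point on the conic.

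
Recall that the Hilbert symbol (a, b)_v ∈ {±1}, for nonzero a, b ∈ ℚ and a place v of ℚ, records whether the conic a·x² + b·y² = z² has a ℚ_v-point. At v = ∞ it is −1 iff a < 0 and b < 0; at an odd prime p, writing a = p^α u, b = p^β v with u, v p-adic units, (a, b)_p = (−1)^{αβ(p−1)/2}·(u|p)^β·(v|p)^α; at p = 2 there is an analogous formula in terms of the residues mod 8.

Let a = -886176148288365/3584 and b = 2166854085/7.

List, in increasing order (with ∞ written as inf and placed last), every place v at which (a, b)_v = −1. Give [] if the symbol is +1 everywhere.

(a, b) ≡ (-2310, 595) mod (ℚ^×)²; places V = {2, 3, 5, 7, 11, 17, ∞}.
(a,b)_11: α=3, u≡8; β=2, v≡4 (mod 11); (8|11)=-1, (4|11)=+1; sign (−1)^0·-1^2·+1^3 = +1.
(a,b)_∞: sgn(-2310)=−, sgn(595)=+, so +1.
(a,b)_5: α=1, u≡3; β=1, v≡1 (mod 5); (3|5)=-1, (1|5)=+1; sign (−1)^0·-1^1·+1^1 = -1.
(a,b)_17: α=4, u≡15; β=3, v≡2 (mod 17); (15|17)=+1, (2|17)=+1; sign (−1)^0·+1^3·+1^4 = +1.
(a,b)_3: α=13, u≡1; β=6, v≡1 (mod 3); (1|3)=+1, (1|3)=+1; sign (−1)^0·+1^6·+1^13 = +1.
(a,b)_7: α=-1, u≡3; β=-1, v≡4 (mod 7); (3|7)=-1, (4|7)=+1; sign (−1)^1·-1^-1·+1^-1 = +1.
(a,b)_2: α=-9, β=0; u≡5, v≡3 (mod 8); ε(u)ε(v)=0·1, αω(v)=-9·1, βω(u)=0·1; sum ≡ 1  ⇒  -1.
(-2310, 595 / ℚ) ramifies at {2, 5}: a division algebra.

[2, 5]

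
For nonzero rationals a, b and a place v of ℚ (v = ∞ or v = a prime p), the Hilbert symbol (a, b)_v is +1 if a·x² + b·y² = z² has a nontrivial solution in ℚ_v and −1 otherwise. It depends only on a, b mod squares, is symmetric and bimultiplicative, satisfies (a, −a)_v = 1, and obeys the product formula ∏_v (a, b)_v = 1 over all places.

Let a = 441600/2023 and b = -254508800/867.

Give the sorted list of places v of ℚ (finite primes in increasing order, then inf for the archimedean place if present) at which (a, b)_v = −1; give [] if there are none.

(a, b) ≡ (483, -119301) mod (ℚ^×)²; places V = {2, 3, 5, 7, 13, 17, 19, 23, ∞}.
(a,b)_13: α=0, u≡2; β=1, v≡4 (mod 13); (2|13)=-1, (4|13)=+1; sign (−1)^0·-1^1·+1^0 = -1.
(a,b)_2: α=8, β=8; u≡3, v≡3 (mod 8); ε(u)ε(v)=1·1, αω(v)=8·1, βω(u)=8·1; sum ≡ 1  ⇒  -1.
(a,b)_19: α=0, u≡15; β=1, v≡15 (mod 19); (15|19)=-1, (15|19)=-1; sign (−1)^0·-1^1·-1^0 = -1.
(a,b)_∞: sgn(483)=+, sgn(-119301)=−, so +1.
(a,b)_23: α=1, u≡5; β=1, v≡10 (mod 23); (5|23)=-1, (10|23)=-1; sign (−1)^1·-1^1·-1^1 = -1.
(a,b)_3: α=1, u≡2; β=-1, v≡1 (mod 3); (2|3)=-1, (1|3)=+1; sign (−1)^1·-1^-1·+1^1 = +1.
(a,b)_7: α=-1, u≡6; β=1, v≡1 (mod 7); (6|7)=-1, (1|7)=+1; sign (−1)^1·-1^1·+1^-1 = +1.
(a,b)_17: α=-2, u≡6; β=-2, v≡12 (mod 17); (6|17)=-1, (12|17)=-1; sign (−1)^0·-1^-2·-1^-2 = +1.
(a,b)_5: α=2, u≡3; β=2, v≡4 (mod 5); (3|5)=-1, (4|5)=+1; sign (−1)^0·-1^2·+1^2 = +1.
Ram(483, -119301) = {2, 13, 19, 23}; no ℚ_2-point on the conic.

[2, 13, 19, 23]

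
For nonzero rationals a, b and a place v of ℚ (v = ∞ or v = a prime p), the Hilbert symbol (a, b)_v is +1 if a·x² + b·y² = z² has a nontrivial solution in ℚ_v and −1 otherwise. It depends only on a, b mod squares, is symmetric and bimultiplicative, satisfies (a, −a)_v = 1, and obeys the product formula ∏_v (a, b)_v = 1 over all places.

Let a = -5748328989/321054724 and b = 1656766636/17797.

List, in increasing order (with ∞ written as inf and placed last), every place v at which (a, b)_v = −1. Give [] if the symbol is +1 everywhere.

(a, b) ≡ (-29, 247) mod (ℚ^×)²; places V = {2, 3, 7, 13, 17, 19, 23, 29, 31, 37, ∞}.
(a,b)_∞: sgn(-29)=−, sgn(247)=+, so +1.
(a,b)_37: α=0, u≡20; β=-2, v≡36 (mod 37); (20|37)=-1, (36|37)=+1; sign (−1)^0·-1^-2·+1^0 = +1.
(a,b)_19: α=4, u≡9; β=1, v≡15 (mod 19); (9|19)=+1, (15|19)=-1; sign (−1)^0·+1^1·-1^4 = +1.
(a,b)_2: α=-2, β=2; u≡3, v≡7 (mod 8); ε(u)ε(v)=1·1, αω(v)=-2·0, βω(u)=2·1; sum ≡ 1  ⇒  -1.
(a,b)_13: α=2, u≡10; β=-1, v≡11 (mod 13); (10|13)=+1, (11|13)=-1; sign (−1)^0·+1^-1·-1^2 = +1.
(a,b)_23: α=0, u≡15; β=2, v≡19 (mod 23); (15|23)=-1, (19|23)=-1; sign (−1)^0·-1^2·-1^0 = +1.
(a,b)_7: α=0, u≡6; β=2, v≡1 (mod 7); (6|7)=-1, (1|7)=+1; sign (−1)^0·-1^2·+1^0 = +1.
(a,b)_3: α=2, u≡1; β=0, v≡1 (mod 3); (1|3)=+1, (1|3)=+1; sign (−1)^0·+1^0·+1^2 = +1.
(a,b)_31: α=-2, u≡4; β=0, v≡21 (mod 31); (4|31)=+1, (21|31)=-1; sign (−1)^0·+1^0·-1^-2 = +1.
(a,b)_17: α=-4, u≡14; β=0, v≡9 (mod 17); (14|17)=-1, (9|17)=+1; sign (−1)^0·-1^0·+1^-4 = +1.
(a,b)_29: α=1, u≡24; β=2, v≡10 (mod 29); (24|29)=+1, (10|29)=-1; sign (−1)^0·+1^2·-1^1 = -1.
Ram(-29, 247) = {2, 29}; no ℚ_2-point on the conic.

[2, 29]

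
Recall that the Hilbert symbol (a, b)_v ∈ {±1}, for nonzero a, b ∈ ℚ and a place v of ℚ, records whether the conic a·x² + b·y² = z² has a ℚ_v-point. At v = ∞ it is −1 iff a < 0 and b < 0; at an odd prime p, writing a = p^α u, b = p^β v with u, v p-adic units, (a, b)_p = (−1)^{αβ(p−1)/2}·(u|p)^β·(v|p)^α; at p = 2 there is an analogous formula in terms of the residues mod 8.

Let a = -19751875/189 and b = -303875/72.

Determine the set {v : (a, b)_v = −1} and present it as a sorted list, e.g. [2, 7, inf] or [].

Mod squares: a ≡ -3927, b ≡ -24310. Check v ∈ {∞, 2, 3, 5, 7, 11, 13, 17}.
v=∞: -3927 < 0 and -24310 < 0  ⇒  (a,b)_∞ = -1.
v=5: a=5^4·(≡3), b=5^3·(≡2) mod 5; (3|5)=-1, (2|5)=-1; (−1)^{4·3·2}·(-1)^3·(-1)^4 = -1.
v=11: a=11^1·(≡2), b=11^1·(≡3) mod 11; (2|11)=-1, (3|11)=+1; (−1)^{1·1·5}·(-1)^1·(+1)^1 = +1.
v=3: a=3^-3·(≡2), b=3^-2·(≡2) mod 3; (2|3)=-1, (2|3)=-1; (−1)^{-3·-2·1}·(-1)^-2·(-1)^-3 = -1.
v=2: v_2(a)=0, v_2(b)=-3; units ≡ 1, 5 (mod 8); ε·ε+αω+βω = 0·0+0·1+-3·0 ≡ 0  ⇒  (a,b)_2 = +1.
v=13: a=13^2·(≡3), b=13^1·(≡11) mod 13; (3|13)=+1, (11|13)=-1; (−1)^{2·1·6}·(+1)^1·(-1)^2 = +1.
v=7: a=7^-1·(≡3), b=7^0·(≡1) mod 7; (3|7)=-1, (1|7)=+1; (−1)^{-1·0·3}·(-1)^0·(+1)^-1 = +1.
v=17: a=17^1·(≡12), b=17^1·(≡15) mod 17; (12|17)=-1, (15|17)=+1; (−1)^{1·1·8}·(-1)^1·(+1)^1 = -1.
Ram(-3927, -24310) = {3, 5, 17, ∞}; no ℚ_3-point on the conic.

[3, 5, 17, inf]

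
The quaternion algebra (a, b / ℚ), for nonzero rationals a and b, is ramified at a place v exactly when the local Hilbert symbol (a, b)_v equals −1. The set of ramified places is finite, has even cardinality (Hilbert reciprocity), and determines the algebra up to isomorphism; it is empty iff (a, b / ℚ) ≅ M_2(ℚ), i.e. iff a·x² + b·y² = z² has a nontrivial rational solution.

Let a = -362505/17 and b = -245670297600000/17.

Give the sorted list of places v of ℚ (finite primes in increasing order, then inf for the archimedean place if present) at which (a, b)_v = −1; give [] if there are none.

Mod squares: a ≡ -36465, b ≡ -3570. Check v ∈ {∞, 2, 3, 5, 7, 11, 13, 17}.
v=∞: -36465 < 0 and -3570 < 0  ⇒  (a,b)_∞ = -1.
v=11: a=11^1·(≡2), b=11^0·(≡4) mod 11; (2|11)=-1, (4|11)=+1; (−1)^{1·0·5}·(-1)^0·(+1)^1 = +1.
v=17: a=17^-1·(≡3), b=17^-1·(≡7) mod 17; (3|17)=-1, (7|17)=-1; (−1)^{-1·-1·8}·(-1)^-1·(-1)^-1 = +1.
v=3: a=3^1·(≡1), b=3^1·(≡1) mod 3; (1|3)=+1, (1|3)=+1; (−1)^{1·1·1}·(+1)^1·(+1)^1 = -1.
v=5: a=5^1·(≡2), b=5^5·(≡4) mod 5; (2|5)=-1, (4|5)=+1; (−1)^{1·5·2}·(-1)^5·(+1)^1 = -1.
v=7: a=7^0·(≡6), b=7^1·(≡2) mod 7; (6|7)=-1, (2|7)=+1; (−1)^{0·1·3}·(-1)^1·(+1)^0 = -1.
v=13: a=13^3·(≡1), b=13^4·(≡5) mod 13; (1|13)=+1, (5|13)=-1; (−1)^{3·4·6}·(+1)^4·(-1)^3 = -1.
v=2: v_2(a)=0, v_2(b)=17; units ≡ 7, 7 (mod 8); ε·ε+αω+βω = 1·1+0·0+17·0 ≡ 1  ⇒  (a,b)_2 = -1.
Ram(-36465, -3570) = {2, 3, 5, 7, 13, ∞}; no ℚ_2-point on the conic.

[2, 3, 5, 7, 13, inf]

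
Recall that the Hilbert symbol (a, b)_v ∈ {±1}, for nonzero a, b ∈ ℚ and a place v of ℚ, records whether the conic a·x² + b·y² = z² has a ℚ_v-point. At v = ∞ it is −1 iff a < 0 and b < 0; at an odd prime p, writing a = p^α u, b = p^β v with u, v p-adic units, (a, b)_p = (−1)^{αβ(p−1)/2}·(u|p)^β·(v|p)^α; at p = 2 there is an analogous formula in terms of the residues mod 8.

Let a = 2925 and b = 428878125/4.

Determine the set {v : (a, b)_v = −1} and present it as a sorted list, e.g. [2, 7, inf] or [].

(a, b) ≡ (13, 76245) mod (ℚ^×)²; places V = {2, 3, 5, 13, 17, 23, ∞}.
(a,b)_2: α=0, β=-2; u≡5, v≡5 (mod 8); ε(u)ε(v)=0·0, αω(v)=0·1, βω(u)=-2·1; sum ≡ 0  ⇒  +1.
(a,b)_23: α=0, u≡4; β=1, v≡4 (mod 23); (4|23)=+1, (4|23)=+1; sign (−1)^0·+1^1·+1^0 = +1.
(a,b)_13: α=1, u≡4; β=1, v≡11 (mod 13); (4|13)=+1, (11|13)=-1; sign (−1)^0·+1^1·-1^1 = -1.
(a,b)_3: α=2, u≡1; β=3, v≡2 (mod 3); (1|3)=+1, (2|3)=-1; sign (−1)^0·+1^3·-1^2 = +1.
(a,b)_17: α=0, u≡1; β=1, v≡10 (mod 17); (1|17)=+1, (10|17)=-1; sign (−1)^0·+1^1·-1^0 = +1.
(a,b)_5: α=2, u≡2; β=5, v≡4 (mod 5); (2|5)=-1, (4|5)=+1; sign (−1)^0·-1^5·+1^2 = -1.
(a,b)_∞: sgn(13)=+, sgn(76245)=+, so +1.
Ram(13, 76245) = {5, 13}; no ℚ_5-point on the conic.

[5, 13]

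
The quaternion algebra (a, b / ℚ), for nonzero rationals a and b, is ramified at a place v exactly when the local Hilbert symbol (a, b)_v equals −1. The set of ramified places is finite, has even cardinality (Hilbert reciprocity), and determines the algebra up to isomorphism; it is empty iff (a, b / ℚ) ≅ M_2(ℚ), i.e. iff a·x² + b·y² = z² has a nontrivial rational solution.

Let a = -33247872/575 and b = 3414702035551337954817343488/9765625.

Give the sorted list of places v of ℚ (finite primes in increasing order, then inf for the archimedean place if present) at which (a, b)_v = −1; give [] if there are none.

(a, b) ≡ (-27094, 34782) mod (ℚ^×)²; places V = {2, 3, 5, 7, 11, 17, 19, 23, 31, ∞}.
(a,b)_2: α=7, β=23; u≡5, v≡7 (mod 8); ε(u)ε(v)=0·1, αω(v)=7·0, βω(u)=23·1; sum ≡ 1  ⇒  -1.
(a,b)_31: α=1, u≡7; β=5, v≡26 (mod 31); (7|31)=+1, (26|31)=-1; sign (−1)^1·+1^5·-1^1 = +1.
(a,b)_7: α=2, u≡3; β=4, v≡3 (mod 7); (3|7)=-1, (3|7)=-1; sign (−1)^0·-1^4·-1^2 = +1.
(a,b)_∞: sgn(-27094)=−, sgn(34782)=+, so +1.
(a,b)_11: α=0, u≡8; β=1, v≡4 (mod 11); (8|11)=-1, (4|11)=+1; sign (−1)^0·-1^1·+1^0 = -1.
(a,b)_5: α=-2, u≡1; β=-10, v≡3 (mod 5); (1|5)=+1, (3|5)=-1; sign (−1)^0·+1^-10·-1^-2 = +1.
(a,b)_19: α=1, u≡10; β=4, v≡3 (mod 19); (10|19)=-1, (3|19)=-1; sign (−1)^0·-1^4·-1^1 = -1.
(a,b)_17: α=0, u≡1; β=1, v≡12 (mod 17); (1|17)=+1, (12|17)=-1; sign (−1)^0·+1^1·-1^0 = +1.
(a,b)_23: α=-1, u≡4; β=0, v≡18 (mod 23); (4|23)=+1, (18|23)=+1; sign (−1)^0·+1^0·+1^-1 = +1.
(a,b)_3: α=2, u≡2; β=5, v≡2 (mod 3); (2|3)=-1, (2|3)=-1; sign (−1)^0·-1^5·-1^2 = -1.
(-27094, 34782 / ℚ) ramifies at {2, 3, 11, 19}: a division algebra.

[2, 3, 11, 19]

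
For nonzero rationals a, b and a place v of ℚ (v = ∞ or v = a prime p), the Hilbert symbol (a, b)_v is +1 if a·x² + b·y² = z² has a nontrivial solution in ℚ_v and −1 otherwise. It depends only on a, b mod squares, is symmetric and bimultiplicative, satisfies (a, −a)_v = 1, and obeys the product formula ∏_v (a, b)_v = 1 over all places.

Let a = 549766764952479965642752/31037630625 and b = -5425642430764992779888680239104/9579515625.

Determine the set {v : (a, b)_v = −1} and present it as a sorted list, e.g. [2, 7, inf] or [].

[13, 17, 19, 47]

Mod squares: a ≡ 323323, b ≡ -36790754. Check v ∈ {∞, 2, 3, 5, 7, 11, 13, 17, 19, 23, 29, 31, 47}.
v=29: a=29^-2·(≡10), b=29^-2·(≡22) mod 29; (10|29)=-1, (22|29)=+1; (−1)^{-2·-2·14}·(-1)^-2·(+1)^-2 = +1.
v=19: a=19^3·(≡8), b=19^4·(≡10) mod 19; (8|19)=-1, (10|19)=-1; (−1)^{3·4·9}·(-1)^4·(-1)^3 = -1.
v=11: a=11^1·(≡9), b=11^1·(≡7) mod 11; (9|11)=+1, (7|11)=-1; (−1)^{1·1·5}·(+1)^1·(-1)^1 = +1.
v=2: v_2(a)=22, v_2(b)=21; units ≡ 3, 7 (mod 8); ε·ε+αω+βω = 1·1+22·0+21·1 ≡ 0  ⇒  (a,b)_2 = +1.
v=13: a=13^1·(≡6), b=13^1·(≡9) mod 13; (6|13)=-1, (9|13)=+1; (−1)^{1·1·6}·(-1)^1·(+1)^1 = -1.
v=5: a=5^-4·(≡3), b=5^-6·(≡4) mod 5; (3|5)=-1, (4|5)=+1; (−1)^{-4·-6·2}·(-1)^-6·(+1)^-4 = +1.
v=31: a=31^2·(≡23), b=31^4·(≡12) mod 31; (23|31)=-1, (12|31)=-1; (−1)^{2·4·15}·(-1)^4·(-1)^2 = +1.
v=7: a=7^1·(≡5), b=7^1·(≡2) mod 7; (5|7)=-1, (2|7)=+1; (−1)^{1·1·3}·(-1)^1·(+1)^1 = +1.
v=47: a=47^2·(≡38), b=47^3·(≡2) mod 47; (38|47)=-1, (2|47)=+1; (−1)^{2·3·23}·(-1)^3·(+1)^2 = -1.
v=3: a=3^-10·(≡1), b=3^-6·(≡1) mod 3; (1|3)=+1, (1|3)=+1; (−1)^{-10·-6·1}·(+1)^-6·(+1)^-10 = +1.
v=∞: 323323 > 0 and -36790754 < 0  ⇒  (a,b)_∞ = +1.
v=17: a=17^1·(≡13), b=17^1·(≡7) mod 17; (13|17)=+1, (7|17)=-1; (−1)^{1·1·8}·(+1)^1·(-1)^1 = -1.
v=23: a=23^2·(≡3), b=23^3·(≡4) mod 23; (3|23)=+1, (4|23)=+1; (−1)^{2·3·11}·(+1)^3·(+1)^2 = +1.
(323323, -36790754 / ℚ) ramifies at {13, 17, 19, 47}: a division algebra.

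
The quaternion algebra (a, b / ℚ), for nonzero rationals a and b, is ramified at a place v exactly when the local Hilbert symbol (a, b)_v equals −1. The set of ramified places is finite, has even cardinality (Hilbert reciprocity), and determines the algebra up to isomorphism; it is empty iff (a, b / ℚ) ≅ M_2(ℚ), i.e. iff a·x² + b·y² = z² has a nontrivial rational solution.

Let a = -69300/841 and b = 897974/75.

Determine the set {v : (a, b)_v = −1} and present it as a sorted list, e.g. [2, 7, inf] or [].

(a, b) ≡ (-77, 1122) mod (ℚ^×)²; places V = {2, 3, 5, 7, 11, 17, 29, ∞}.
(a,b)_3: α=2, u≡1; β=-1, v≡2 (mod 3); (1|3)=+1, (2|3)=-1; sign (−1)^0·+1^-1·-1^2 = +1.
(a,b)_29: α=-2, u≡10; β=0, v≡13 (mod 29); (10|29)=-1, (13|29)=+1; sign (−1)^0·-1^0·+1^-2 = +1.
(a,b)_17: α=0, u≡16; β=1, v≡15 (mod 17); (16|17)=+1, (15|17)=+1; sign (−1)^0·+1^1·+1^0 = +1.
(a,b)_∞: sgn(-77)=−, sgn(1122)=+, so +1.
(a,b)_11: α=1, u≡5; β=1, v≡4 (mod 11); (5|11)=+1, (4|11)=+1; sign (−1)^1·+1^1·+1^1 = -1.
(a,b)_5: α=2, u≡3; β=-2, v≡3 (mod 5); (3|5)=-1, (3|5)=-1; sign (−1)^0·-1^-2·-1^2 = +1.
(a,b)_2: α=2, β=1; u≡3, v≡1 (mod 8); ε(u)ε(v)=1·0, αω(v)=2·0, βω(u)=1·1; sum ≡ 1  ⇒  -1.
(a,b)_7: α=1, u≡5; β=4, v≡2 (mod 7); (5|7)=-1, (2|7)=+1; sign (−1)^0·-1^4·+1^1 = +1.
|Ram(-77, 1122)| = 2, even; anisotropic at {2, 11}.

[2, 11]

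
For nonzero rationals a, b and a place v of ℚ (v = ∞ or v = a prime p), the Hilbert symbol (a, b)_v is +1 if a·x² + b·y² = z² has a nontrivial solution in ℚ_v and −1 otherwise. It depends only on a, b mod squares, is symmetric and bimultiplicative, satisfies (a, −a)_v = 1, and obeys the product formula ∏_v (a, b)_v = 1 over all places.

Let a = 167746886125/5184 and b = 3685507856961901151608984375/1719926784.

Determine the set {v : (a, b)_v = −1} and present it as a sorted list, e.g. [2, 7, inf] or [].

(a, b) ≡ (39703405, 31) mod (ℚ^×)²; places V = {2, 3, 5, 7, 13, 23, 31, 37, 43, ∞}.
(a,b)_5: α=3, u≡1; β=8, v≡1 (mod 5); (1|5)=+1, (1|5)=+1; sign (−1)^0·+1^8·+1^3 = +1.
(a,b)_7: α=1, u≡4; β=2, v≡3 (mod 7); (4|7)=+1, (3|7)=-1; sign (−1)^0·+1^2·-1^1 = -1.
(a,b)_37: α=1, u≡12; β=2, v≡35 (mod 37); (12|37)=+1, (35|37)=-1; sign (−1)^0·+1^2·-1^1 = -1.
(a,b)_2: α=-6, β=-18; u≡5, v≡7 (mod 8); ε(u)ε(v)=0·1, αω(v)=-6·0, βω(u)=-18·1; sum ≡ 0  ⇒  +1.
(a,b)_31: α=1, u≡27; β=3, v≡10 (mod 31); (27|31)=-1, (10|31)=+1; sign (−1)^1·-1^3·+1^1 = +1.
(a,b)_23: α=1, u≡8; β=2, v≡13 (mod 23); (8|23)=+1, (13|23)=+1; sign (−1)^0·+1^2·+1^1 = +1.
(a,b)_∞: sgn(39703405)=+, sgn(31)=+, so +1.
(a,b)_3: α=-4, u≡1; β=-8, v≡1 (mod 3); (1|3)=+1, (1|3)=+1; sign (−1)^0·+1^-8·+1^-4 = +1.
(a,b)_13: α=2, u≡9; β=6, v≡2 (mod 13); (9|13)=+1, (2|13)=-1; sign (−1)^0·+1^6·-1^2 = +1.
(a,b)_43: α=1, u≡34; β=2, v≡13 (mod 43); (34|43)=-1, (13|43)=+1; sign (−1)^0·-1^2·+1^1 = +1.
|Ram(39703405, 31)| = 2, even; anisotropic at {7, 37}.

[7, 37]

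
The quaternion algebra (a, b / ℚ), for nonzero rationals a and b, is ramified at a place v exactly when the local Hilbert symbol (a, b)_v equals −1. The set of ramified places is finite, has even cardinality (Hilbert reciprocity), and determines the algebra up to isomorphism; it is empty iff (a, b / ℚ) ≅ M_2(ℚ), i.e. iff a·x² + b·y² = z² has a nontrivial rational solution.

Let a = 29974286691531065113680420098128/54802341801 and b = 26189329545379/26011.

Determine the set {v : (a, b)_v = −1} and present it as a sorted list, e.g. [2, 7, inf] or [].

[13, 29]

Mod squares: a ≡ 253, b ≡ 215656441. Check v ∈ {∞, 2, 3, 7, 11, 13, 17, 19, 23, 29, 31, 37}.
v=2: v_2(a)=4, v_2(b)=0; units ≡ 5, 1 (mod 8); ε·ε+αω+βω = 0·0+4·0+0·1 ≡ 0  ⇒  (a,b)_2 = +1.
v=19: a=19^-2·(≡9), b=19^-1·(≡5) mod 19; (9|19)=+1, (5|19)=+1; (−1)^{-2·-1·9}·(+1)^-1·(+1)^-2 = +1.
v=∞: 253 > 0 and 215656441 > 0  ⇒  (a,b)_∞ = +1.
v=31: a=31^4·(≡28), b=31^2·(≡24) mod 31; (28|31)=+1, (24|31)=-1; (−1)^{4·2·15}·(+1)^2·(-1)^4 = +1.
v=7: a=7^8·(≡2), b=7^5·(≡6) mod 7; (2|7)=+1, (6|7)=-1; (−1)^{8·5·3}·(+1)^5·(-1)^8 = +1.
v=3: a=3^-4·(≡1), b=3^0·(≡1) mod 3; (1|3)=+1, (1|3)=+1; (−1)^{-4·0·1}·(+1)^0·(+1)^-4 = +1.
v=11: a=11^3·(≡4), b=11^1·(≡7) mod 11; (4|11)=+1, (7|11)=-1; (−1)^{3·1·5}·(+1)^1·(-1)^3 = +1.
v=29: a=29^2·(≡15), b=29^1·(≡26) mod 29; (15|29)=-1, (26|29)=-1; (−1)^{2·1·14}·(-1)^1·(-1)^2 = -1.
v=17: a=17^2·(≡9), b=17^1·(≡1) mod 17; (9|17)=+1, (1|17)=+1; (−1)^{2·1·8}·(+1)^1·(+1)^2 = +1.
v=13: a=13^2·(≡2), b=13^1·(≡6) mod 13; (2|13)=-1, (6|13)=-1; (−1)^{2·1·6}·(-1)^1·(-1)^2 = -1.
v=37: a=37^-4·(≡32), b=37^-2·(≡13) mod 37; (32|37)=-1, (13|37)=-1; (−1)^{-4·-2·18}·(-1)^-2·(-1)^-4 = +1.
v=23: a=23^5·(≡5), b=23^1·(≡9) mod 23; (5|23)=-1, (9|23)=+1; (−1)^{5·1·11}·(-1)^1·(+1)^5 = +1.
(253, 215656441 / ℚ) ramifies at {13, 29}: a division algebra.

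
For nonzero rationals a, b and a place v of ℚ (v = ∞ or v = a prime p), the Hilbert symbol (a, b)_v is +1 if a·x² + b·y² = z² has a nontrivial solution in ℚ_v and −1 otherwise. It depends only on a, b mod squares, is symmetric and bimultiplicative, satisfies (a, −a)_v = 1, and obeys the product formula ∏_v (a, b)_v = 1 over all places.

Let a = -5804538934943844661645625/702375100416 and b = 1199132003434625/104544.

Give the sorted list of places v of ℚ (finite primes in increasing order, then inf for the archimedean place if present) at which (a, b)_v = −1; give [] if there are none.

Mod squares: a ≡ -102, b ≡ 390. Check v ∈ {∞, 2, 3, 5, 7, 11, 13, 17, 23}.
v=13: a=13^10·(≡2), b=13^7·(≡9) mod 13; (2|13)=-1, (9|13)=+1; (−1)^{10·7·6}·(-1)^7·(+1)^10 = -1.
v=5: a=5^4·(≡2), b=5^3·(≡3) mod 5; (2|5)=-1, (3|5)=-1; (−1)^{4·3·2}·(-1)^3·(-1)^4 = -1.
v=3: a=3^-11·(≡2), b=3^-3·(≡1) mod 3; (2|3)=-1, (1|3)=+1; (−1)^{-11·-3·1}·(-1)^-3·(+1)^-11 = +1.
v=2: v_2(a)=-15, v_2(b)=-5; units ≡ 5, 3 (mod 8); ε·ε+αω+βω = 0·1+-15·1+-5·1 ≡ 0  ⇒  (a,b)_2 = +1.
v=23: a=23^4·(≡18), b=23^2·(≡15) mod 23; (18|23)=+1, (15|23)=-1; (−1)^{4·2·11}·(+1)^2·(-1)^4 = +1.
v=∞: -102 < 0 and 390 > 0  ⇒  (a,b)_∞ = +1.
v=17: a=17^3·(≡7), b=17^2·(≡9) mod 17; (7|17)=-1, (9|17)=+1; (−1)^{3·2·8}·(-1)^2·(+1)^3 = +1.
v=11: a=11^-2·(≡6), b=11^-2·(≡3) mod 11; (6|11)=-1, (3|11)=+1; (−1)^{-2·-2·5}·(-1)^-2·(+1)^-2 = +1.
v=7: a=7^2·(≡6), b=7^0·(≡6) mod 7; (6|7)=-1, (6|7)=-1; (−1)^{2·0·3}·(-1)^0·(-1)^2 = +1.
Ram(-102, 390) = {5, 13}; no ℚ_5-point on the conic.

[5, 13]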